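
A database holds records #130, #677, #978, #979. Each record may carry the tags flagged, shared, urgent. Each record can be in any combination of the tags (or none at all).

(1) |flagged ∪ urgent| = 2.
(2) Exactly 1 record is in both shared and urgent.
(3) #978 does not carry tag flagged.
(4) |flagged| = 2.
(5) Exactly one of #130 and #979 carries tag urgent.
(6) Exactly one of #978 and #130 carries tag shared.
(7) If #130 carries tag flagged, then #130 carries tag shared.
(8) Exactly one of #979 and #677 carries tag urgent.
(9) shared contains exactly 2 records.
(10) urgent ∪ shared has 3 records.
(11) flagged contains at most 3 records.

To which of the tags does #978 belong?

#978: none

From (3): #978 ∉ flagged.
Suppose #978 ∈ shared: no assignment then satisfies all the clues, so #978 ∉ shared.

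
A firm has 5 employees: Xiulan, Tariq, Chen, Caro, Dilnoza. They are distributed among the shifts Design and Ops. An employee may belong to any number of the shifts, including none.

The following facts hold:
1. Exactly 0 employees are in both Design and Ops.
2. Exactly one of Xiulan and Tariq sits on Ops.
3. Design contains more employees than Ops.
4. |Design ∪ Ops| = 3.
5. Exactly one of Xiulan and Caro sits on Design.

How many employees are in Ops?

1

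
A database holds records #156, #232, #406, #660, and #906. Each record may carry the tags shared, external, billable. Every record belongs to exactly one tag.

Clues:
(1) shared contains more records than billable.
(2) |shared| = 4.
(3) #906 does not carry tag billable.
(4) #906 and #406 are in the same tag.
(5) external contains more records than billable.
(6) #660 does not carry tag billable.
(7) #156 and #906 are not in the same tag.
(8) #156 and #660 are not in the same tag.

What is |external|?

1

From (3): #906 ∉ billable.
From (6): #660 ∉ billable.
(4): #406 matches #906: #406 ∉ billable.
Suppose #156 ∈ shared: no assignment then satisfies all the clues, so #156 ∉ shared.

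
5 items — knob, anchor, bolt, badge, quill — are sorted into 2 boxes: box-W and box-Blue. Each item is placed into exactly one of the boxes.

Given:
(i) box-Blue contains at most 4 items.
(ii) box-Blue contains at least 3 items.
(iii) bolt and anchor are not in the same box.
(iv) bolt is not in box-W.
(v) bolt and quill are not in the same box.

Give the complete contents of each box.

From (iv): bolt ∉ box-W.
Only one box left: bolt ∈ box-Blue.
(iii): anchor ∉ box-Blue.
(v): quill ∉ box-Blue.
Only one box left: anchor ∈ box-W.
Only one box left: quill ∈ box-W.
(ii): only 3 candidates remain for box-Blue, so all are in.

box-W = {anchor, quill}; box-Blue = {badge, bolt, knob}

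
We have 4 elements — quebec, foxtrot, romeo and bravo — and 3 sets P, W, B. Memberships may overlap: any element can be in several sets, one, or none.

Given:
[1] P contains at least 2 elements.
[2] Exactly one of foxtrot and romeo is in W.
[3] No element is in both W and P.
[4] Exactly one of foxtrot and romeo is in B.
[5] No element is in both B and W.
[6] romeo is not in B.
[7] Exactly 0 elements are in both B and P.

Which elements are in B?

B = {foxtrot}

From (6): romeo ∉ B.
(4) (exactly one): foxtrot ∈ B.
(5) (disjoint): foxtrot ∉ W.
(2) (exactly one): romeo ∈ W.
(3) (disjoint): romeo ∉ P.
Suppose quebec ∈ B: no assignment then satisfies all the clues, so quebec ∉ B.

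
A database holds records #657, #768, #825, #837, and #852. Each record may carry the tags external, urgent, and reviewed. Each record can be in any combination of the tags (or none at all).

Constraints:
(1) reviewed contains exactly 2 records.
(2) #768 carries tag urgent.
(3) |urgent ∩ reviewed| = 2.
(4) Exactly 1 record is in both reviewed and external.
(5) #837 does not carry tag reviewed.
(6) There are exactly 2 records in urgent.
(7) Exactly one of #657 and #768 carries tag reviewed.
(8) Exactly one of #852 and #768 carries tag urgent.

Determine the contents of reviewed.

reviewed = {#768, #825}

From (2): #768 ∈ urgent.
From (5): #837 ∉ reviewed.
(8) (exactly one): #852 ∉ urgent.
Suppose #657 ∈ reviewed: no assignment then satisfies all the clues, so #657 ∉ reviewed.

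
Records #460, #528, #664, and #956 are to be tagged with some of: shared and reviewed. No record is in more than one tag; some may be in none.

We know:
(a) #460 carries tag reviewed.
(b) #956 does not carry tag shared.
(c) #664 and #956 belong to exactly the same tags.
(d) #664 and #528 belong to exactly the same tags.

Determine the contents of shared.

shared = {}

From (a): #460 ∈ reviewed.
From (b): #956 ∉ shared.
(c): #664 matches #956: #664 ∉ shared.
(d): #528 matches #664: #528 ∉ shared.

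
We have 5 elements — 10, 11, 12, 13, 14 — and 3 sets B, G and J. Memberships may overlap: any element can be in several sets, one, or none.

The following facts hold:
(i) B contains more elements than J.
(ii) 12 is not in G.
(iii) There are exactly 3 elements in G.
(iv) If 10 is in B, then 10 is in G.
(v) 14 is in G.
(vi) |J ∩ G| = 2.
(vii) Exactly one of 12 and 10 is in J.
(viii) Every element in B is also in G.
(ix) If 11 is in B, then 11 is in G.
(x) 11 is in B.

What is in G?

G = {10, 11, 14}

From (ii): 12 ∉ G.
From (v): 14 ∈ G.
From (x): 11 ∈ B.
(viii) with 11 ∈ B: 11 ∈ G.
(viii) contrapositive: 12 ∉ B.
Suppose 10 ∉ G: no assignment then satisfies all the clues, so 10 ∈ G.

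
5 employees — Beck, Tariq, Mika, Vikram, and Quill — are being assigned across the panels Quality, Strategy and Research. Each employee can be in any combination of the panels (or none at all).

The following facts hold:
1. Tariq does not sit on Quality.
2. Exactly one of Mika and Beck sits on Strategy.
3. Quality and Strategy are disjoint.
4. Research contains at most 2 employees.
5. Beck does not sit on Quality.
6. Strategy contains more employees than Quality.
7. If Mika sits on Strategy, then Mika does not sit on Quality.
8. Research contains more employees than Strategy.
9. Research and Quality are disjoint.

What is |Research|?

2

From (1): Tariq ∉ Quality.
From (5): Beck ∉ Quality.
Suppose Tariq ∈ Strategy: no assignment then satisfies all the clues, so Tariq ∉ Strategy.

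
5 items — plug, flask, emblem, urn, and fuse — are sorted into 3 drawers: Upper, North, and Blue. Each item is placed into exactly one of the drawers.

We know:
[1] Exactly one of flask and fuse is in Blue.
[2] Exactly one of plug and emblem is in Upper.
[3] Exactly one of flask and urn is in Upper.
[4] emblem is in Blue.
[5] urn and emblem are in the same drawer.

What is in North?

North = {}

From (4): emblem ∈ Blue.
(2) (exactly one): plug ∈ Upper.
(5): urn matches emblem: urn ∉ Upper.
(5): urn matches emblem: urn ∉ North.
(5): urn matches emblem: urn ∈ Blue.
(3) (exactly one): flask ∈ Upper.
(1) (exactly one): fuse ∈ Blue.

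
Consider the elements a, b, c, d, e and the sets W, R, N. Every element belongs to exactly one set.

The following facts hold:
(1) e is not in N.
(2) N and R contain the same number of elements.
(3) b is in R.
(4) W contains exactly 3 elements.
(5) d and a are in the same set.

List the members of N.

N = {c}

From (1): e ∉ N.
From (3): b ∈ R.
Suppose a ∈ N: no assignment then satisfies all the clues, so a ∉ N.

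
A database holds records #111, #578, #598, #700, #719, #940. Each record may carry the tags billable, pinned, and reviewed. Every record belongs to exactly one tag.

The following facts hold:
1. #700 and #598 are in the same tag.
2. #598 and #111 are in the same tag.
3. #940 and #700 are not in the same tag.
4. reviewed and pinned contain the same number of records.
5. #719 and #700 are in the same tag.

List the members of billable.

billable = {#111, #598, #700, #719}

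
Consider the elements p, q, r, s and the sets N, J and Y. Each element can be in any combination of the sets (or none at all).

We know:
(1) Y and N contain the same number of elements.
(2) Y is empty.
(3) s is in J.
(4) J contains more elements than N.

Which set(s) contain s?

s: J

From (3): s ∈ J.
(2): Y already has 0, so the rest are out.
Suppose s ∈ N: no assignment then satisfies all the clues, so s ∉ N.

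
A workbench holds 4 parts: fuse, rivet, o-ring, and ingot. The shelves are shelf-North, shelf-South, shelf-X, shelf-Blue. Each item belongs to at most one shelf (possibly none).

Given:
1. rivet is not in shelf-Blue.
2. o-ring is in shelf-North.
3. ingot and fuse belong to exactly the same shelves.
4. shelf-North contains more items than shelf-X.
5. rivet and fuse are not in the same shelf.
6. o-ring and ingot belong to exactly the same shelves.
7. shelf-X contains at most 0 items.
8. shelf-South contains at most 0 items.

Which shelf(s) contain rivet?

From (1): rivet ∉ shelf-Blue.
From (2): o-ring ∈ shelf-North.
(6): ingot matches o-ring: ingot ∈ shelf-North.
(7): shelf-X already has 0, so the rest are out.
(8): shelf-South already has 0, so the rest are out.
(3): fuse matches ingot: fuse ∈ shelf-North.
(5): rivet ∉ shelf-North.

rivet: none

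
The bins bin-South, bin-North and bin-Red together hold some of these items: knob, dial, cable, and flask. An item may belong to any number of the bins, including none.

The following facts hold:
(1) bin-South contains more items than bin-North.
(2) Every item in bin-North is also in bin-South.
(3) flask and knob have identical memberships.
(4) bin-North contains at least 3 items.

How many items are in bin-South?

4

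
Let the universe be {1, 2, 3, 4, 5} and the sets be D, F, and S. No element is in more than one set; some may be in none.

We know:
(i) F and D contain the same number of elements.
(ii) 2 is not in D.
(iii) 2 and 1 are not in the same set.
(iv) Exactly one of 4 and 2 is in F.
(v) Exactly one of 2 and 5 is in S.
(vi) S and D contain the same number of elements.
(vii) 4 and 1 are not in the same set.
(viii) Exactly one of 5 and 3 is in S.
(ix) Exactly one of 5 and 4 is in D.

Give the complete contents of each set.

D = {4}; F = {2}; S = {5}

From (ii): 2 ∉ D.
Suppose 1 ∈ D: no assignment then satisfies all the clues, so 1 ∉ D.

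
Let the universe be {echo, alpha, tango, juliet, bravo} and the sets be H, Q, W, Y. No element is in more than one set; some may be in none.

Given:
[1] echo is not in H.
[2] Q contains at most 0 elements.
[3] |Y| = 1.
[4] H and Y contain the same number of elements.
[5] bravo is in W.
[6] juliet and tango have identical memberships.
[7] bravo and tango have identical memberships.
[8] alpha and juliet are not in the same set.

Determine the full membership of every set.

H = {alpha}; Q = {}; W = {bravo, juliet, tango}; Y = {echo}

From (1): echo ∉ H.
From (5): bravo ∈ W.
(2): Q already has 0, so the rest are out.
(7): tango matches bravo: tango ∉ H.
(7): tango matches bravo: tango ∈ W.
(6): juliet matches tango: juliet ∉ H.
(6): juliet matches tango: juliet ∈ W.
(8): alpha ∉ W.
Suppose echo ∈ W: no assignment then satisfies all the clues, so echo ∉ W.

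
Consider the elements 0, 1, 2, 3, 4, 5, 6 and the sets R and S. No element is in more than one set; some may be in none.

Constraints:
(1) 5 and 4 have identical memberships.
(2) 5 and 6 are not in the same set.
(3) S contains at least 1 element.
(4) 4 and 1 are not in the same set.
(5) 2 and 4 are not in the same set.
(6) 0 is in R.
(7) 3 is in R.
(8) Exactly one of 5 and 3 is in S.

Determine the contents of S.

From (6): 0 ∈ R.
From (7): 3 ∈ R.
(8) (exactly one): 5 ∈ S.
(1): 4 matches 5: 4 ∉ R.
(1): 4 matches 5: 4 ∈ S.
(2): 6 ∉ S.
(4): 1 ∉ S.
(5): 2 ∉ S.

S = {4, 5}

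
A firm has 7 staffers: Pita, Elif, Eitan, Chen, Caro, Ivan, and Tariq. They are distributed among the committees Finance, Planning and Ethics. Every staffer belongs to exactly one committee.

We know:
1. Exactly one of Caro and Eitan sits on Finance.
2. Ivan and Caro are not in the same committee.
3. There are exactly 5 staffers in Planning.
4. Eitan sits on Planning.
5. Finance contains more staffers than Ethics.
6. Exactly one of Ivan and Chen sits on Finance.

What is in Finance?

From (4): Eitan ∈ Planning.
(1) (exactly one): Caro ∈ Finance.
(2): Ivan ∉ Finance.
(6) (exactly one): Chen ∈ Finance.
(3): only 5 candidates remain for Planning, so all are in.

Finance = {Caro, Chen}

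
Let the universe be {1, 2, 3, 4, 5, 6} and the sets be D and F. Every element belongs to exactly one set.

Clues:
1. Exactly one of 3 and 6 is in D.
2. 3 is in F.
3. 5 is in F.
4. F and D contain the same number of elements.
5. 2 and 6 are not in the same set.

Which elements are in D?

D = {1, 4, 6}

From (2): 3 ∈ F.
From (3): 5 ∈ F.
(1) (exactly one): 6 ∈ D.
(5): 2 ∉ D.
Only one set left: 2 ∈ F.
Suppose 1 ∉ D: no assignment then satisfies all the clues, so 1 ∈ D.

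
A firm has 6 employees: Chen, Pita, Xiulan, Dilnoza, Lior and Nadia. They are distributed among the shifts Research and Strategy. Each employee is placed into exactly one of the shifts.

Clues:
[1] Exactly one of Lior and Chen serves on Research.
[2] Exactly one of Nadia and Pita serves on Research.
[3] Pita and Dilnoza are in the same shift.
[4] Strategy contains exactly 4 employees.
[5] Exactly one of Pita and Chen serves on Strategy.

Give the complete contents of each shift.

Research = {Chen, Nadia}; Strategy = {Dilnoza, Lior, Pita, Xiulan}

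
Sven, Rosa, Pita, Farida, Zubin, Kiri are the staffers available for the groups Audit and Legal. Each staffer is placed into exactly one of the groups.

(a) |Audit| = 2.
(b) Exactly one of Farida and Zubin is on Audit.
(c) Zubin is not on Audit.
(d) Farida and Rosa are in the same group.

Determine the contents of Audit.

From (c): Zubin ∉ Audit.
(b) (exactly one): Farida ∈ Audit.
(d): Rosa matches Farida: Rosa ∈ Audit.
Only one group left: Zubin ∈ Legal.
(a): Audit already has 2, so the rest are out.
Only one group left: Sven ∈ Legal.
Only one group left: Pita ∈ Legal.
Only one group left: Kiri ∈ Legal.

Audit = {Farida, Rosa}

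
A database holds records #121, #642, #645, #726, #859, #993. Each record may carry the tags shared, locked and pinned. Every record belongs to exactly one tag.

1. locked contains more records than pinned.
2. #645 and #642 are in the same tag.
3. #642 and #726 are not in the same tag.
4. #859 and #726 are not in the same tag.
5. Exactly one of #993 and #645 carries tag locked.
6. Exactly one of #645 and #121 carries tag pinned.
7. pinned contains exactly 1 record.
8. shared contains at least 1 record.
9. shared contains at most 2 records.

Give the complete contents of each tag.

shared = {#726, #993}; locked = {#642, #645, #859}; pinned = {#121}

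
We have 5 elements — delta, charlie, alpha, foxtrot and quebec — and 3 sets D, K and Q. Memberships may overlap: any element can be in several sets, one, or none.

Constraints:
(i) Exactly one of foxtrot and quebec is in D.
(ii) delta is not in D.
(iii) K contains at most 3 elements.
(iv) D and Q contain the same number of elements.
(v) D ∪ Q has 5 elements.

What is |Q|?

3

From (ii): delta ∉ D.
Suppose delta ∉ Q: no assignment then satisfies all the clues, so delta ∈ Q.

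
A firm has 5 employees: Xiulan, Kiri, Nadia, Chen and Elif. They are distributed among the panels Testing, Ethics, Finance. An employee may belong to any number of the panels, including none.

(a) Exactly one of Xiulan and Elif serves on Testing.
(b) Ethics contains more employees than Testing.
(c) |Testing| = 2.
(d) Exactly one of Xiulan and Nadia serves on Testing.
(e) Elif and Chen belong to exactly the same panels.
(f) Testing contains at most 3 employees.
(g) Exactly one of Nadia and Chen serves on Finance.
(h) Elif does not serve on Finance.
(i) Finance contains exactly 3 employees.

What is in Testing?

Testing = {Kiri, Xiulan}

From (h): Elif ∉ Finance.
(e): Chen matches Elif: Chen ∉ Finance.
(g) (exactly one): Nadia ∈ Finance.
(i): only 3 candidates remain for Finance, so all are in.
Suppose Xiulan ∉ Testing: no assignment then satisfies all the clues, so Xiulan ∈ Testing.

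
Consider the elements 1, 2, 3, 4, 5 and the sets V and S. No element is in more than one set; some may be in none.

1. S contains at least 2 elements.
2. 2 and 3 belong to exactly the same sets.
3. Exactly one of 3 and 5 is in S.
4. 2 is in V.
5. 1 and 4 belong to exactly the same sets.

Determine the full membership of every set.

V = {2, 3}; S = {1, 4, 5}

From (4): 2 ∈ V.
(2): 3 matches 2: 3 ∈ V.
(3) (exactly one): 5 ∈ S.
Suppose 1 ∈ V: no assignment then satisfies all the clues, so 1 ∉ V.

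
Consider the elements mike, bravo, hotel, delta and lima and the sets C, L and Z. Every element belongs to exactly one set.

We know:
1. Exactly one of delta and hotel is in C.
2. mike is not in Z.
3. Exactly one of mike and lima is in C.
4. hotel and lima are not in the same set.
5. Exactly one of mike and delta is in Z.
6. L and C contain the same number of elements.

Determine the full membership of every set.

C = {hotel, mike}; L = {bravo, lima}; Z = {delta}

From (2): mike ∉ Z.
(5) (exactly one): delta ∈ Z.
(1) (exactly one): hotel ∈ C.
(4): lima ∉ C.
(3) (exactly one): mike ∈ C.
Suppose bravo ∈ C: no assignment then satisfies all the clues, so bravo ∉ C.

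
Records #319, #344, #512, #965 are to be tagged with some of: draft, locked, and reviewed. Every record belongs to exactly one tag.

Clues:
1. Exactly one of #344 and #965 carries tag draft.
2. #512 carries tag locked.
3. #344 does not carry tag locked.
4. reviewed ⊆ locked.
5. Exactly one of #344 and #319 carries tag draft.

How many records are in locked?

3

From (2): #512 ∈ locked.
From (3): #344 ∉ locked.
(4) contrapositive: #344 ∉ reviewed.
Only one tag left: #344 ∈ draft.
(1) (exactly one): #965 ∉ draft.
(5) (exactly one): #319 ∉ draft.
Suppose #319 ∉ locked: no assignment then satisfies all the clues, so #319 ∈ locked.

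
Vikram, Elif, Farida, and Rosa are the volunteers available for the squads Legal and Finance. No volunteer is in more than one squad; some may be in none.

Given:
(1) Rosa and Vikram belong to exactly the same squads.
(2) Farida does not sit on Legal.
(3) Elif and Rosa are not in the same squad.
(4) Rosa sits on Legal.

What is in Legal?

Legal = {Rosa, Vikram}

From (2): Farida ∉ Legal.
From (4): Rosa ∈ Legal.
(1): Vikram matches Rosa: Vikram ∈ Legal.
(3): Elif ∉ Legal.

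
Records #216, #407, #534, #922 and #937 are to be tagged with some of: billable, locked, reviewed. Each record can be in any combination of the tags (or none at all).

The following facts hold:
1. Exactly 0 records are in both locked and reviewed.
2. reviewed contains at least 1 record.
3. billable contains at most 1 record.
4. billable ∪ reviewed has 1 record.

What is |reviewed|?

1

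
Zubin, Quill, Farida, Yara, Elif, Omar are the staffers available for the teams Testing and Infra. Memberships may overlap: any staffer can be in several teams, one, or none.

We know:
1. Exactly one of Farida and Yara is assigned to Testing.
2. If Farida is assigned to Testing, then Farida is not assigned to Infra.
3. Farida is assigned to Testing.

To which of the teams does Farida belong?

From (3): Farida ∈ Testing.
(1) (exactly one): Yara ∉ Testing.
(2): Farida ∉ Infra.

Farida: Testing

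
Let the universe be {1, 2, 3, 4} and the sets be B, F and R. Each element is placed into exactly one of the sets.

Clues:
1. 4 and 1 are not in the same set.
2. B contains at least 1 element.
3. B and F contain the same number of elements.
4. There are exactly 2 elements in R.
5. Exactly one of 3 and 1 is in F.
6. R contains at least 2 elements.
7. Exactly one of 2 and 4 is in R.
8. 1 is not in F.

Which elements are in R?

R = {1, 2}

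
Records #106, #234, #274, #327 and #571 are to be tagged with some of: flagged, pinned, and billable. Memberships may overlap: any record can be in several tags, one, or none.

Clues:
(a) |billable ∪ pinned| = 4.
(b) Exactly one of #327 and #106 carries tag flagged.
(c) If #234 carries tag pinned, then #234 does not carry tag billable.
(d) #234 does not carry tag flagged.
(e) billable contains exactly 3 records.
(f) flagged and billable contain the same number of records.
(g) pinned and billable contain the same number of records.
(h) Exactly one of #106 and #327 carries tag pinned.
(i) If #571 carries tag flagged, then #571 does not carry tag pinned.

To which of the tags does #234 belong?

#234: pinned

From (d): #234 ∉ flagged.
Suppose #234 ∉ pinned: no assignment then satisfies all the clues, so #234 ∈ pinned.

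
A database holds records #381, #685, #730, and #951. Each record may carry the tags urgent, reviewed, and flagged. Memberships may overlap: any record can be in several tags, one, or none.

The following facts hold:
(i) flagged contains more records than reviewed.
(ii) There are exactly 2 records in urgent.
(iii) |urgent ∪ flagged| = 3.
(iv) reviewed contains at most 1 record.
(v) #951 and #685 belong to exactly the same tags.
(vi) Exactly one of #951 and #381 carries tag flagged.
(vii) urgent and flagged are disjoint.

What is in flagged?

flagged = {#381}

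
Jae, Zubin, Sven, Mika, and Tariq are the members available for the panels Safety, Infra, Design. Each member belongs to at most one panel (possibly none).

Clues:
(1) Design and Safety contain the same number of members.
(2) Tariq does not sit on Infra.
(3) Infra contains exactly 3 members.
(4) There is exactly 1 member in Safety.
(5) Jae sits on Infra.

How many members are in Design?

1

From (2): Tariq ∉ Infra.
From (5): Jae ∈ Infra.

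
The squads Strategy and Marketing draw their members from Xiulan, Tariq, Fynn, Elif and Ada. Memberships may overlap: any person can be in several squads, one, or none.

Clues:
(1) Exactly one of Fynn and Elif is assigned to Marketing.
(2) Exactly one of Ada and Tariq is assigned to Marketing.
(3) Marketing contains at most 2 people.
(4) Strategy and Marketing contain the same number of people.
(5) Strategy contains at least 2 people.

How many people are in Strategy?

2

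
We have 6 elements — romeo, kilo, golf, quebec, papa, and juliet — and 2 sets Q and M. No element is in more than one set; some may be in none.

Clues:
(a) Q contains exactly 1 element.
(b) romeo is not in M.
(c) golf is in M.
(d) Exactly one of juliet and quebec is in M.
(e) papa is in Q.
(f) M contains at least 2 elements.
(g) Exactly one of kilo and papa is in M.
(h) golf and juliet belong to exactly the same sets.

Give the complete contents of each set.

Q = {papa}; M = {golf, juliet, kilo}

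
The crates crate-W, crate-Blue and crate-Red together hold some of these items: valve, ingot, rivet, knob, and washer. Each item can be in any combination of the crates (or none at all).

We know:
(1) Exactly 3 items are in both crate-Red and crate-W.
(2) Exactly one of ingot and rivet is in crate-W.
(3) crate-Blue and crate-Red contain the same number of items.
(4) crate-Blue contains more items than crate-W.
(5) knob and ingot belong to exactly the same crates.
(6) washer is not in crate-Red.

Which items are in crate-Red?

crate-Red = {ingot, knob, rivet, valve}

From (6): washer ∉ crate-Red.
Suppose valve ∉ crate-Red: no assignment then satisfies all the clues, so valve ∈ crate-Red.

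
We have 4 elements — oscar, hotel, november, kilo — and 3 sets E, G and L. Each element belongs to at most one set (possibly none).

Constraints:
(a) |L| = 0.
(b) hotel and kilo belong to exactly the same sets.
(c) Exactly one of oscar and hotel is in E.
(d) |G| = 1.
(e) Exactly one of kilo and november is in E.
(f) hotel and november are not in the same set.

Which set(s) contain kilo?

kilo: E

(a): L already has 0, so the rest are out.
Suppose kilo ∉ E: no assignment then satisfies all the clues, so kilo ∈ E.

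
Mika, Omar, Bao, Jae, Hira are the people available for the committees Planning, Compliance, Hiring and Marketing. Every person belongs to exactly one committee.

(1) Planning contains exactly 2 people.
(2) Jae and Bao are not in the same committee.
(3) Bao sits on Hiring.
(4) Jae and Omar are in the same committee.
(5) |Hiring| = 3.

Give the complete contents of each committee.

From (3): Bao ∈ Hiring.
(2): Jae ∉ Hiring.
(4): Omar matches Jae: Omar ∉ Hiring.
(5): only 3 candidates remain for Hiring, so all are in.
(1): only 2 candidates remain for Planning, so all are in.

Planning = {Jae, Omar}; Compliance = {}; Hiring = {Bao, Hira, Mika}; Marketing = {}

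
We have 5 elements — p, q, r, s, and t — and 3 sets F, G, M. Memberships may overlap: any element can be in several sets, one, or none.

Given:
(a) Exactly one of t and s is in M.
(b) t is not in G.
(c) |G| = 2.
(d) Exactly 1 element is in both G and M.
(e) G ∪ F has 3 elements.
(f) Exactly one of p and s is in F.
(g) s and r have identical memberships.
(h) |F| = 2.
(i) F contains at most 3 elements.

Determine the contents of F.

F = {p, t}

From (b): t ∉ G.
Suppose p ∉ F: no assignment then satisfies all the clues, so p ∈ F.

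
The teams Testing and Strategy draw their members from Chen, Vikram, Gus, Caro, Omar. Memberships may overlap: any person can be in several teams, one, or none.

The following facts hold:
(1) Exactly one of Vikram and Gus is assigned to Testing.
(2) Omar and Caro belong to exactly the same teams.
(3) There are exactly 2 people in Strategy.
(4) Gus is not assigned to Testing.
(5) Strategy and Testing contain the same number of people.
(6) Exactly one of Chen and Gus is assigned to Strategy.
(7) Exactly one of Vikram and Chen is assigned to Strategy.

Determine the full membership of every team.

Testing = {Chen, Vikram}; Strategy = {Gus, Vikram}

From (4): Gus ∉ Testing.
(1) (exactly one): Vikram ∈ Testing.
Suppose Chen ∉ Testing: no assignment then satisfies all the clues, so Chen ∈ Testing.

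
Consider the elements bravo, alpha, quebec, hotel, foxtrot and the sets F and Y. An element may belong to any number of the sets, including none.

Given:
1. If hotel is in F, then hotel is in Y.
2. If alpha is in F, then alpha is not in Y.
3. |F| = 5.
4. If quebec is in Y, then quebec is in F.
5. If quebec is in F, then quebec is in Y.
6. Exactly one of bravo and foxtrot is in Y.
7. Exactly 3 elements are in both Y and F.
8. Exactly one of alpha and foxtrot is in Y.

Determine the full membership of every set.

(3): only 5 candidates remain for F, so all are in.
(5): quebec ∈ Y.
(1): hotel ∈ Y.
(2): alpha ∉ Y.
(8) (exactly one): foxtrot ∈ Y.
(6) (exactly one): bravo ∉ Y.

F = {alpha, bravo, foxtrot, hotel, quebec}; Y = {foxtrot, hotel, quebec}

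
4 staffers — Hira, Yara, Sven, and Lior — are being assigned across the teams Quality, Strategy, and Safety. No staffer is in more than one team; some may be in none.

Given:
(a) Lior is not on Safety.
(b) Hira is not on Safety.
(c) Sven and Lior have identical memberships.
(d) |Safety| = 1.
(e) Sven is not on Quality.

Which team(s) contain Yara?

Yara: Safety

From (a): Lior ∉ Safety.
From (b): Hira ∉ Safety.
From (e): Sven ∉ Quality.
(c): Lior matches Sven: Lior ∉ Quality.
(c): Sven matches Lior: Sven ∉ Safety.
(d): only 1 candidates remain for Safety, so all are in.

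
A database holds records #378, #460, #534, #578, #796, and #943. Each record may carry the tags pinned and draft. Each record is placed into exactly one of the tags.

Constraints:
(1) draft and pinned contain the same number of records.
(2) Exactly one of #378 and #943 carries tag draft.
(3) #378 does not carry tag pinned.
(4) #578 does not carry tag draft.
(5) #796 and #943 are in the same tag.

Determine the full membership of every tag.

pinned = {#578, #796, #943}; draft = {#378, #460, #534}

From (3): #378 ∉ pinned.
From (4): #578 ∉ draft.
Only one tag left: #378 ∈ draft.
Only one tag left: #578 ∈ pinned.
(2) (exactly one): #943 ∉ draft.
(5): #796 matches #943: #796 ∉ draft.
Only one tag left: #796 ∈ pinned.
Only one tag left: #943 ∈ pinned.
Suppose #460 ∈ pinned: no assignment then satisfies all the clues, so #460 ∉ pinned.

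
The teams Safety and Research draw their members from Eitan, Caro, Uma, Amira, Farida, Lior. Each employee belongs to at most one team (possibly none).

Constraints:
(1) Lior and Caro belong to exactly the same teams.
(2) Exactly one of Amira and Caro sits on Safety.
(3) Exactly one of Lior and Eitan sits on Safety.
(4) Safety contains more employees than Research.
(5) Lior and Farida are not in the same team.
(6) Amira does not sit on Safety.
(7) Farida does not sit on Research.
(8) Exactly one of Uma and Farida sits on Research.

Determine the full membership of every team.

Safety = {Caro, Lior}; Research = {Uma}

From (6): Amira ∉ Safety.
From (7): Farida ∉ Research.
(2) (exactly one): Caro ∈ Safety.
(8) (exactly one): Uma ∈ Research.
(1): Lior matches Caro: Lior ∈ Safety.
(3) (exactly one): Eitan ∉ Safety.
(5): Farida ∉ Safety.
Suppose Eitan ∈ Research: no assignment then satisfies all the clues, so Eitan ∉ Research.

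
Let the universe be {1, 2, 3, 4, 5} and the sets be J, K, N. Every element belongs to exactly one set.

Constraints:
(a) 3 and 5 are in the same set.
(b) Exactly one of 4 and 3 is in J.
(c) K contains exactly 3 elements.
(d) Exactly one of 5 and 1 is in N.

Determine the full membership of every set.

J = {4}; K = {2, 3, 5}; N = {1}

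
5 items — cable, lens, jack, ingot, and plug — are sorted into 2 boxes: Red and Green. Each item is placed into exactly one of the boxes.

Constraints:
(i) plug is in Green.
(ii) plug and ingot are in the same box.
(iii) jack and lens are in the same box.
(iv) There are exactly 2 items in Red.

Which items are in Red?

Red = {jack, lens}

From (i): plug ∈ Green.
(ii): ingot matches plug: ingot ∉ Red.
(ii): ingot matches plug: ingot ∈ Green.
Suppose cable ∈ Red: no assignment then satisfies all the clues, so cable ∉ Red.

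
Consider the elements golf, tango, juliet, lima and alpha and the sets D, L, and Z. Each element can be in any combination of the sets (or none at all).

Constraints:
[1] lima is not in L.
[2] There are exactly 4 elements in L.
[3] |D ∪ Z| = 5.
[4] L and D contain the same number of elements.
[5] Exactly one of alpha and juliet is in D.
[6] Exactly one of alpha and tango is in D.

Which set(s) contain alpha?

alpha: L, Z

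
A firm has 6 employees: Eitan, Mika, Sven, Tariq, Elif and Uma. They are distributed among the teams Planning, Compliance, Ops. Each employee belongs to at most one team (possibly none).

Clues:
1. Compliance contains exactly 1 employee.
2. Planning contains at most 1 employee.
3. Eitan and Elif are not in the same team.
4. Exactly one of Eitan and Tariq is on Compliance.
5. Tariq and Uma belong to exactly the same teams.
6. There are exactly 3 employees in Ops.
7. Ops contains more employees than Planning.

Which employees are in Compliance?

Compliance = {Eitan}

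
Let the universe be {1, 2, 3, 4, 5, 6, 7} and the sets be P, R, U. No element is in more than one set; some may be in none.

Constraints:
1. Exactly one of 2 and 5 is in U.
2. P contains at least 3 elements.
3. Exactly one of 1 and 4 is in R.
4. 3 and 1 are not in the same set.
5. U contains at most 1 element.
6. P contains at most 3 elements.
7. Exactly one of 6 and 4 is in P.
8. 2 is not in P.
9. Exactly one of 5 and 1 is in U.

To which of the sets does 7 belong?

From (8): 2 ∉ P.
Suppose 7 ∉ P: no assignment then satisfies all the clues, so 7 ∈ P.

7: P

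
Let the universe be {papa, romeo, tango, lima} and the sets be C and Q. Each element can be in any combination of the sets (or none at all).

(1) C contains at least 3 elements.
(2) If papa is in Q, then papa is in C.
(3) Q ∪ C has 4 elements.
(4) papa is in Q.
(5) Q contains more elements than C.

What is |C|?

3

From (4): papa ∈ Q.
(2): papa ∈ C.
Suppose romeo ∉ Q: no assignment then satisfies all the clues, so romeo ∈ Q.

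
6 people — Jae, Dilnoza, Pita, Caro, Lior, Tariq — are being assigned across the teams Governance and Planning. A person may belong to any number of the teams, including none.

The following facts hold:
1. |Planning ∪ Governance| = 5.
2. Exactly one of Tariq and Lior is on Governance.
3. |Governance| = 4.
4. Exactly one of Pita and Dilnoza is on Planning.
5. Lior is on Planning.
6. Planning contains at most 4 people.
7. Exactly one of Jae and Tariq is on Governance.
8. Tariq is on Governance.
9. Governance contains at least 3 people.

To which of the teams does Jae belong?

Jae: none

From (5): Lior ∈ Planning.
From (8): Tariq ∈ Governance.
(2) (exactly one): Lior ∉ Governance.
(7) (exactly one): Jae ∉ Governance.
(3): only 4 candidates remain for Governance, so all are in.
Suppose Jae ∈ Planning: no assignment then satisfies all the clues, so Jae ∉ Planning.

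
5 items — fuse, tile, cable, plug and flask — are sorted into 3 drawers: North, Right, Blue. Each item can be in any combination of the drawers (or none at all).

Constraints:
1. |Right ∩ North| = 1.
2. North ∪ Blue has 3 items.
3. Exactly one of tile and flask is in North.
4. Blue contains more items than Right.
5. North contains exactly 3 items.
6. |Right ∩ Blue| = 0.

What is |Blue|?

2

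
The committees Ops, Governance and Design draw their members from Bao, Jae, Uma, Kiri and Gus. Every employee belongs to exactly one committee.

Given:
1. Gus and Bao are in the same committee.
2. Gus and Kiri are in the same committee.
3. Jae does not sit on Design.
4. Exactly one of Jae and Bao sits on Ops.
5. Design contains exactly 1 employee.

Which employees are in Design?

Design = {Uma}

From (3): Jae ∉ Design.
Suppose Bao ∈ Design: no assignment then satisfies all the clues, so Bao ∉ Design.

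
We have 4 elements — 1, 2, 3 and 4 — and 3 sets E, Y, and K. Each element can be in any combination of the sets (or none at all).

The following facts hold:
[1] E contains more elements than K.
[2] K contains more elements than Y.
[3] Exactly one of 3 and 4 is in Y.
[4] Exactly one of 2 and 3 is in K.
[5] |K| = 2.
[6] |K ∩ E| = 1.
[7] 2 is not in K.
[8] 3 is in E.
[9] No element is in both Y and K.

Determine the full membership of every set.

E = {2, 3, 4}; Y = {4}; K = {1, 3}

From (7): 2 ∉ K.
From (8): 3 ∈ E.
(4) (exactly one): 3 ∈ K.
(9) (disjoint): 3 ∉ Y.
(3) (exactly one): 4 ∈ Y.
(9) (disjoint): 4 ∉ K.
(5): only 2 candidates remain for K, so all are in.
(9) (disjoint): 1 ∉ Y.
Suppose 1 ∈ E: no assignment then satisfies all the clues, so 1 ∉ E.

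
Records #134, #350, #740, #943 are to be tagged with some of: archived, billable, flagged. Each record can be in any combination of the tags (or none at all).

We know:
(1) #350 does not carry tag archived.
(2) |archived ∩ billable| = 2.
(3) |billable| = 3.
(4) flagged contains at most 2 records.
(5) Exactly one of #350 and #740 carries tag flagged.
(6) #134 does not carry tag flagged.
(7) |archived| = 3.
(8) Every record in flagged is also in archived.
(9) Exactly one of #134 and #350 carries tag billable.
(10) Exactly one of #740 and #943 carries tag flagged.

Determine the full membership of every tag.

archived = {#134, #740, #943}; billable = {#350, #740, #943}; flagged = {#740}

From (1): #350 ∉ archived.
From (6): #134 ∉ flagged.
(7): only 3 candidates remain for archived, so all are in.
(8) contrapositive: #350 ∉ flagged.
(5) (exactly one): #740 ∈ flagged.
(10) (exactly one): #943 ∉ flagged.
Suppose #134 ∈ billable: no assignment then satisfies all the clues, so #134 ∉ billable.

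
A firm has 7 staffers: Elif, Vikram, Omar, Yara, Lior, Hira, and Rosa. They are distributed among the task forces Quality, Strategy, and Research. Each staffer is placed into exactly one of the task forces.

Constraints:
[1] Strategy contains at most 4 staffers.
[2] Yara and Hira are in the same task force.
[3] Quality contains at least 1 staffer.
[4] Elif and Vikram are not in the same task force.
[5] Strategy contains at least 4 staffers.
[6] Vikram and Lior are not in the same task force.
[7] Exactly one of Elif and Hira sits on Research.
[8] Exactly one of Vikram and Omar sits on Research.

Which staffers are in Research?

Research = {Elif, Omar}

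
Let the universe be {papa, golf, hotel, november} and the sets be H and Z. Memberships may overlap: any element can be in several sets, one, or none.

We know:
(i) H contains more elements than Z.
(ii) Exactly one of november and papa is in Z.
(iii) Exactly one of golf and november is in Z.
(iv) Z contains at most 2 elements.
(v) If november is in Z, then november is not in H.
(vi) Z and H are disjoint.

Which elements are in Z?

Z = {november}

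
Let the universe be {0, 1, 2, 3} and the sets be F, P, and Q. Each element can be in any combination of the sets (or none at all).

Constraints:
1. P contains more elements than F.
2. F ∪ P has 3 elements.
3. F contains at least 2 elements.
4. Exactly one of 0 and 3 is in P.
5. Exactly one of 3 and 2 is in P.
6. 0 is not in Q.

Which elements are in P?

P = {0, 1, 2}

From (6): 0 ∉ Q.
Suppose 0 ∉ P: no assignment then satisfies all the clues, so 0 ∈ P.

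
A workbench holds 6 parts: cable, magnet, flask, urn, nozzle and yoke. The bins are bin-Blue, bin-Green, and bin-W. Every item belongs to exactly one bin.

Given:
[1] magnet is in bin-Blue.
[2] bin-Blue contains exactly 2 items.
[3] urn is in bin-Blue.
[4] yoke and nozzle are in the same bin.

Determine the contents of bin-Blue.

bin-Blue = {magnet, urn}

From (1): magnet ∈ bin-Blue.
From (3): urn ∈ bin-Blue.
(2): bin-Blue already has 2, so the rest are out.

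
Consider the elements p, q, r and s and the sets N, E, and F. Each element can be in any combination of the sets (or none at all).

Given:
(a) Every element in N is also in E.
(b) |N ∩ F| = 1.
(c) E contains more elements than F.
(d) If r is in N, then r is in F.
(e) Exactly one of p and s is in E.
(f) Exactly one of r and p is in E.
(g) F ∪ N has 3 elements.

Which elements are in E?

E = {q, r, s}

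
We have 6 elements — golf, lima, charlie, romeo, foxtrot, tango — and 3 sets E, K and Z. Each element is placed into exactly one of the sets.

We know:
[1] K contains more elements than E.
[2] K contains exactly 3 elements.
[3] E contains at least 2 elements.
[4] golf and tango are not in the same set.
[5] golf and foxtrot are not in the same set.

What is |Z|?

1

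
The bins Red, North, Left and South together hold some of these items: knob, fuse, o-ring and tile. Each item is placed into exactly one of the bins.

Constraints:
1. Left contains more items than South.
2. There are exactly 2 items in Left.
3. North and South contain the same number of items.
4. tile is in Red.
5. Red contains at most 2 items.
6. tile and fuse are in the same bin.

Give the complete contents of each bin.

Red = {fuse, tile}; North = {}; Left = {knob, o-ring}; South = {}

From (4): tile ∈ Red.
(6): fuse matches tile: fuse ∈ Red.
(2): only 2 candidates remain for Left, so all are in.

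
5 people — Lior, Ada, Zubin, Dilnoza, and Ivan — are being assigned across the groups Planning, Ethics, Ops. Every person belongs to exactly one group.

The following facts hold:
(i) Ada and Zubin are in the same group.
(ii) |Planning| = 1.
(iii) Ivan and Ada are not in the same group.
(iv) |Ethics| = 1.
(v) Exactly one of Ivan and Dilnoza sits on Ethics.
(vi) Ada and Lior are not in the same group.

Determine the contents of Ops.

Ops = {Ada, Dilnoza, Zubin}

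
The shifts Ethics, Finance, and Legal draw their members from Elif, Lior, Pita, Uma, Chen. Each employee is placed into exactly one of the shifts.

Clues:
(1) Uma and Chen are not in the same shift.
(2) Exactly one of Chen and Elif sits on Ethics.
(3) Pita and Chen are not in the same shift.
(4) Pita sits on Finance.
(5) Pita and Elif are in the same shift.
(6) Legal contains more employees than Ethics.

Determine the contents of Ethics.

Ethics = {Chen}

From (4): Pita ∈ Finance.
(3): Chen ∉ Finance.
(5): Elif matches Pita: Elif ∉ Ethics.
(5): Elif matches Pita: Elif ∈ Finance.
(2) (exactly one): Chen ∈ Ethics.
(1): Uma ∉ Ethics.
Suppose Lior ∈ Ethics: no assignment then satisfies all the clues, so Lior ∉ Ethics.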